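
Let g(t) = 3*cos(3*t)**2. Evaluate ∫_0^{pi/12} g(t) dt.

Use the identity cos^2(3*t) = (1 + cos(6*t))/2.
An antiderivative is F(t) = 3*t/2 + sin(6*t)/4.
Then F(pi/12) - F(0) = (1/4 + pi/8) - (0) = 1/4 + pi/8.

1/4 + pi/8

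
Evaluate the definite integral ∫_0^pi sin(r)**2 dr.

pi/2

Use the identity sin^2(r) = (1 - cos(2*r))/2.
An antiderivative is F(r) = r/2 - sin(2*r)/4.
Then F(pi) - F(0) = (pi/2) - (0) = pi/2.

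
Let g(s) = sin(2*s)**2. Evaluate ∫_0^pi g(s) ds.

Use the identity sin^2(2*s) = (1 - cos(4*s))/2.
An antiderivative is F(s) = s/2 - sin(4*s)/8.
Then F(pi) - F(0) = (pi/2) - (0) = pi/2.

pi/2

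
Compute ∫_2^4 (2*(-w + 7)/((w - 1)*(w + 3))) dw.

Factor the denominator: w**2 + 2*w - 3 = (w + 3)(w - 1).
Partial fractions: 2*(-w + 7)/((w - 1)*(w + 3)) = -5/(w + 3) + 3/(w - 1).
An antiderivative is F(w) = 3*log(w - 1) - 5*log(w + 3).
Then F(4) - F(2) = (-5*log(7) + 3*log(3)) - (-5*log(5)) = -5*log(7) + 3*log(3) + 5*log(5).

-5*log(7) + 3*log(3) + 5*log(5)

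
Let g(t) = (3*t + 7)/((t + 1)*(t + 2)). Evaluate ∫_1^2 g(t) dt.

Factor the denominator: t**2 + 3*t + 2 = (t + 2)(t + 1).
Partial fractions: (3*t + 7)/((t + 1)*(t + 2)) = -1/(t + 2) + 4/(t + 1).
An antiderivative is F(t) = 4*log(t + 1) - log(t + 2).
Then F(2) - F(1) = (log(81/4)) - (log(16/3)) = -6*log(2) + 5*log(3).

-6*log(2) + 5*log(3)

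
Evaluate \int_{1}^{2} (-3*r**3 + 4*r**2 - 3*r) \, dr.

By the power rule, an antiderivative is F(r) = -3*r**4/4 + 4*r**3/3 - 3*r**2/2.
Then F(2) - F(1) = (-22/3) - (-11/12) = -77/12.

-77/12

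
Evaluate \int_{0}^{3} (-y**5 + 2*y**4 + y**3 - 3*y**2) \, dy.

-621/20

By the power rule, an antiderivative is F(y) = -y**6/6 + 2*y**5/5 + y**4/4 - y**3.
Then F(3) - F(0) = (-621/20) - (0) = -621/20.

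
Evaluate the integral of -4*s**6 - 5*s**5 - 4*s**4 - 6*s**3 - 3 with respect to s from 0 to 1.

-704/105

By the power rule, an antiderivative is F(s) = -4*s**7/7 - 5*s**6/6 - 4*s**5/5 - 3*s**4/2 - 3*s.
Then F(1) - F(0) = (-704/105) - (0) = -704/105.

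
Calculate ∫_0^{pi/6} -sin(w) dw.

-1 + sqrt(3)/2

An antiderivative is F(w) = cos(w).
Then F(pi/6) - F(0) = (sqrt(3)/2) - (1) = -1 + sqrt(3)/2.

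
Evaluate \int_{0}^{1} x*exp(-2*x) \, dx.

Integrate by parts once (u = x, dv = exp(-2*x) dx).
An antiderivative is F(x) = (-2*x - 1)*exp(-2*x)/4.
Then F(1) - F(0) = (-3*exp(-2)/4) - (-1/4) = (-3 + exp(2))*exp(-2)/4.

(-3 + exp(2))*exp(-2)/4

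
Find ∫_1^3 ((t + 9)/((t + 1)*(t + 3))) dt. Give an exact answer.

-3*log(3) + 7*log(2)

Factor the denominator: t**2 + 4*t + 3 = (t + 3)(t + 1).
Partial fractions: (t + 9)/((t + 1)*(t + 3)) = -3/(t + 3) + 4/(t + 1).
An antiderivative is F(t) = 4*log(t + 1) - 3*log(t + 3).
Then F(3) - F(1) = (log(32/27)) - (-log(4)) = -3*log(3) + 7*log(2).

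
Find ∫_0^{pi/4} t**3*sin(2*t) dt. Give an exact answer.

-3/8 + 3*pi**2/64

Integrate by parts 3 times (u = t^3, dv = sin(2*t) dt).
An antiderivative is F(t) = -t**3*cos(2*t)/2 + 3*t**2*sin(2*t)/4 + 3*t*cos(2*t)/4 - 3*sin(2*t)/8.
Then F(pi/4) - F(0) = (-3/8 + 3*pi**2/64) - (0) = -3/8 + 3*pi**2/64.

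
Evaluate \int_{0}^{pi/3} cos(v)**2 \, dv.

Use the identity cos^2(v) = (1 + cos(2*v))/2.
An antiderivative is F(v) = v/2 + sin(2*v)/4.
Then F(pi/3) - F(0) = (sqrt(3)/8 + pi/6) - (0) = sqrt(3)/8 + pi/6.

sqrt(3)/8 + pi/6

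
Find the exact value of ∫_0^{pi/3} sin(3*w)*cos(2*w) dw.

3/10

Use the identity sin(3*w)cos(2*w) = [sin(5*w) + sin(w)]/2.
An antiderivative is F(w) = -cos(w)/2 - cos(5*w)/10.
Then F(pi/3) - F(0) = (-3/10) - (-3/5) = 3/10.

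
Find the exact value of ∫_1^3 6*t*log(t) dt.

Integrate by parts once (u = ln t, dv = 6*t dt).
An antiderivative is F(t) = 3*t**2*(2*log(t) - 1)/2.
Then F(3) - F(1) = (-27/2 + 27*log(3)) - (-3/2) = -12 + 27*log(3).

-12 + 27*log(3)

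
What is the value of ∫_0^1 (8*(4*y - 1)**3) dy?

40

Let u = 4*y - 1, so du = 4 dy. When y = 0, u = -1; when y = 1, u = 3.
The integral becomes 2·∫ u**3 du from -1 to 3, with antiderivative u**4/2.
Back in y: F(y) = (4*y - 1)**4/2.
Then F(1) - F(0) = (81/2) - (1/2) = 40.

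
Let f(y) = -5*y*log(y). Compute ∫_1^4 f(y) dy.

Integrate by parts once (u = ln y, dv = -5*y dy).
An antiderivative is F(y) = -5*y**2*(2*log(y) - 1)/4.
Then F(4) - F(1) = (20 - 80*log(2)) - (5/4) = 75/4 - 80*log(2).

75/4 - 80*log(2)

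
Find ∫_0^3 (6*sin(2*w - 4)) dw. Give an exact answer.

Let u = 2*w - 4, so du = 2 dw. When w = 0, u = -4; when w = 3, u = 2.
The integral becomes 3·∫ sin(u) du from -4 to 2, with antiderivative -3*cos(u).
Back in w: F(w) = -3*cos(2*w - 4).
Then F(3) - F(0) = (-3*cos(2)) - (-3*cos(4)) = 3*cos(4) - 3*cos(2).

3*cos(4) - 3*cos(2)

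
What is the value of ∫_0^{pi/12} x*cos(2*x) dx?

-1/4 + pi/48 + sqrt(3)/8

Integrate by parts once (u = x, dv = cos(2*x) dx).
An antiderivative is F(x) = x*sin(2*x)/2 + cos(2*x)/4.
Then F(pi/12) - F(0) = (pi/48 + sqrt(3)/8) - (1/4) = -1/4 + pi/48 + sqrt(3)/8.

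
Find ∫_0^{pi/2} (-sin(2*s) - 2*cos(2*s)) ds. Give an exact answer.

An antiderivative is F(s) = -sin(2*s) + cos(2*s)/2.
Then F(pi/2) - F(0) = (-1/2) - (1/2) = -1.

-1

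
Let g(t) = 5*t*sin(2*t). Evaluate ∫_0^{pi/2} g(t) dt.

Integrate by parts once (u = t, dv = 5*sin(2*t) dt).
An antiderivative is F(t) = -5*t*cos(2*t)/2 + 5*sin(2*t)/4.
Then F(pi/2) - F(0) = (5*pi/4) - (0) = 5*pi/4.

5*pi/4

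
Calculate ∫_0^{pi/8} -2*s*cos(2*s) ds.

Integrate by parts once (u = s, dv = -2*cos(2*s) ds).
An antiderivative is F(s) = -s*sin(2*s) - cos(2*s)/2.
Then F(pi/8) - F(0) = (sqrt(2)*(-4 - pi)/16) - (-1/2) = -sqrt(2)/4 - sqrt(2)*pi/16 + 1/2.

-sqrt(2)/4 - sqrt(2)*pi/16 + 1/2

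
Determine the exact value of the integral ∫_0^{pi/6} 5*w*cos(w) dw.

Integrate by parts once (u = w, dv = 5*cos(w) dw).
An antiderivative is F(w) = 5*w*sin(w) + 5*cos(w).
Then F(pi/6) - F(0) = (5*pi/12 + 5*sqrt(3)/2) - (5) = -5 + 5*pi/12 + 5*sqrt(3)/2.

-5 + 5*pi/12 + 5*sqrt(3)/2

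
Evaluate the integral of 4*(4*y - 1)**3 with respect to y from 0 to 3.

3660

Let u = 4*y - 1, so du = 4 dy. When y = 0, u = -1; when y = 3, u = 11.
The integral becomes ∫ u**3 du from -1 to 11, with antiderivative u**4/4.
Back in y: F(y) = (4*y - 1)**4/4.
Then F(3) - F(0) = (14641/4) - (1/4) = 3660.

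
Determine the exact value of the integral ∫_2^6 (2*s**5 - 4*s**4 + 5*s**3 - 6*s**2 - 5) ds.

By the power rule, an antiderivative is F(s) = s**6/3 - 4*s**5/5 + 5*s**4/4 - 2*s**3 - 5*s.
Then F(6) - F(2) = (52446/5) - (-154/15) = 157492/15.

157492/15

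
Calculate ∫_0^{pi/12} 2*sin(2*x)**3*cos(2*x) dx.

1/64

Let u = sin(2*x), so du = 2*cos(2*x) dx. When x = 0, u = 0; when x = pi/12, u = 1/2.
The integral becomes ∫ u**3 du from 0 to 1/2, with antiderivative u**4/4.
Back in x: F(x) = sin(2*x)**4/4.
Then F(pi/12) - F(0) = (1/64) - (0) = 1/64.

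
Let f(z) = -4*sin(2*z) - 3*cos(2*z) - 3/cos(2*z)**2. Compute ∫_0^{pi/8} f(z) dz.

An antiderivative is F(z) = -3*sin(2*z)/2 + 2*cos(2*z) - 3*tan(2*z)/2.
Then F(pi/8) - F(0) = (-3/2 + sqrt(2)/4) - (2) = -7/2 + sqrt(2)/4.

-7/2 + sqrt(2)/4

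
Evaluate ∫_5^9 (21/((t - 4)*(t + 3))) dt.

-3*log(3) + 3*log(2) + 3*log(5)

Factor the denominator: t**2 - t - 12 = (t + 3)(t - 4).
Partial fractions: 21/((t - 4)*(t + 3)) = -3/(t + 3) + 3/(t - 4).
An antiderivative is F(t) = 3*log(t - 4) - 3*log(t + 3).
Then F(9) - F(5) = (-6*log(2) - 3*log(3) + 3*log(5)) - (-9*log(2)) = -3*log(3) + 3*log(2) + 3*log(5).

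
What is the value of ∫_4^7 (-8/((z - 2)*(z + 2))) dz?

Factor the denominator: z**2 - 4 = (z + 2)(z - 2).
Partial fractions: -8/((z - 2)*(z + 2)) = 2/(z + 2) - 2/(z - 2).
An antiderivative is F(z) = -2*log(z - 2) + 2*log(z + 2).
Then F(7) - F(4) = (log(81/25)) - (log(9)) = log(9/25).

log(9/25)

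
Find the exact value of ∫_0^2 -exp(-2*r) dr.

An antiderivative is F(r) = exp(-2*r)/2.
Then F(2) - F(0) = (exp(-4)/2) - (1/2) = (1 - exp(4))*exp(-4)/2.

(1 - exp(4))*exp(-4)/2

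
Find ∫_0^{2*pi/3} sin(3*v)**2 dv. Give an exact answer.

pi/3

Use the identity sin^2(3*v) = (1 - cos(6*v))/2.
An antiderivative is F(v) = v/2 - sin(6*v)/12.
Then F(2*pi/3) - F(0) = (pi/3) - (0) = pi/3.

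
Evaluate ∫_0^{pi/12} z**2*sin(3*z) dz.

-2/27 - sqrt(2)*pi**2/864 + sqrt(2)*pi/108 + sqrt(2)/27

Integrate by parts twice (u = z^2, dv = sin(3*z) dz).
An antiderivative is F(z) = -z**2*cos(3*z)/3 + 2*z*sin(3*z)/9 + 2*cos(3*z)/27.
Then F(pi/12) - F(0) = (sqrt(2)*(-pi**2 + 8*pi + 32)/864) - (2/27) = -2/27 - sqrt(2)*pi**2/864 + sqrt(2)*pi/108 + sqrt(2)/27.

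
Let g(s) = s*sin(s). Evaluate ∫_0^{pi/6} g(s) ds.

Integrate by parts once (u = s, dv = sin(s) ds).
An antiderivative is F(s) = -s*cos(s) + sin(s).
Then F(pi/6) - F(0) = (-sqrt(3)*pi/12 + 1/2) - (0) = -sqrt(3)*pi/12 + 1/2.

-sqrt(3)*pi/12 + 1/2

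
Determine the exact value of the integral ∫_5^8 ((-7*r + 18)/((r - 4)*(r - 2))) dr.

-12*log(2)

Factor the denominator: r**2 - 6*r + 8 = (r - 2)(r - 4).
Partial fractions: (-7*r + 18)/((r - 4)*(r - 2)) = -2/(r - 2) - 5/(r - 4).
An antiderivative is F(r) = -5*log(r - 4) - 2*log(r - 2).
Then F(8) - F(5) = (-12*log(2) - 2*log(3)) - (-log(9)) = -12*log(2).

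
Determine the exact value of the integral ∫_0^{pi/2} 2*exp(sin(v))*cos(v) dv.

-2 + 2*E

Let u = sin(v), so du = cos(v) dv. When v = 0, u = 0; when v = pi/2, u = 1.
The integral becomes 2·∫ exp(u) du from 0 to 1, with antiderivative 2*exp(u).
Back in v: F(v) = 2*exp(sin(v)).
Then F(pi/2) - F(0) = (2*E) - (2) = -2 + 2*E.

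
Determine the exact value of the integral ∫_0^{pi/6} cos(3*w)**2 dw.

Use the identity cos^2(3*w) = (1 + cos(6*w))/2.
An antiderivative is F(w) = w/2 + sin(6*w)/12.
Then F(pi/6) - F(0) = (pi/12) - (0) = pi/12.

pi/12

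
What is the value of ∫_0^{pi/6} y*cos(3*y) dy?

-1/9 + pi/18

Integrate by parts once (u = y, dv = cos(3*y) dy).
An antiderivative is F(y) = y*sin(3*y)/3 + cos(3*y)/9.
Then F(pi/6) - F(0) = (pi/18) - (1/9) = -1/9 + pi/18.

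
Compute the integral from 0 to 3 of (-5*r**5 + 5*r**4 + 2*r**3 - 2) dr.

By the power rule, an antiderivative is F(r) = -5*r**6/6 + r**5 + r**4/2 - 2*r.
Then F(3) - F(0) = (-330) - (0) = -330.

-330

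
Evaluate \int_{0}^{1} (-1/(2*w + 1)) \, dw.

An antiderivative is F(w) = -log(2*w + 1)/2.
Then F(1) - F(0) = (-log(3)/2) - (0) = -log(3)/2.

-log(3)/2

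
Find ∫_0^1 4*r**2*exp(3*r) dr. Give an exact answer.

Integrate by parts twice (u = r^2, dv = 4*exp(3*r) dr).
An antiderivative is F(r) = (36*r**2 - 24*r + 8)*exp(3*r)/27.
Then F(1) - F(0) = (20*exp(3)/27) - (8/27) = -8/27 + 20*exp(3)/27.

-8/27 + 20*exp(3)/27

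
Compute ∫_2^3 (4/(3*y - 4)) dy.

An antiderivative is F(y) = 4*log(3*y - 4)/3.
Then F(3) - F(2) = (4*log(5)/3) - (4*log(2)/3) = -4*log(2)/3 + 4*log(5)/3.

-4*log(2)/3 + 4*log(5)/3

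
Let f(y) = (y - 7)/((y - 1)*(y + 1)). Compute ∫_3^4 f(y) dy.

Factor the denominator: y**2 - 1 = (y + 1)(y - 1).
Partial fractions: (y - 7)/((y - 1)*(y + 1)) = 4/(y + 1) - 3/(y - 1).
An antiderivative is F(y) = -3*log(y - 1) + 4*log(y + 1).
Then F(4) - F(3) = (-3*log(3) + 4*log(5)) - (log(32)) = -5*log(2) - 3*log(3) + 4*log(5).

-5*log(2) - 3*log(3) + 4*log(5)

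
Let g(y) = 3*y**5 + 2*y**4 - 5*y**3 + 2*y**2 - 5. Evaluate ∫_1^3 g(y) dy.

5522/15

By the power rule, an antiderivative is F(y) = y**6/2 + 2*y**5/5 - 5*y**4/4 + 2*y**3/3 - 5*y.
Then F(3) - F(1) = (7269/20) - (-281/60) = 5522/15.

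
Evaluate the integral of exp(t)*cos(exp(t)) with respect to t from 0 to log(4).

Let u = exp(t), so du = exp(t) dt. When t = 0, u = 1; when t = log(4), u = 4.
The integral becomes ∫ cos(u) du from 1 to 4, with antiderivative sin(u).
Back in t: F(t) = sin(exp(t)).
Then F(log(4)) - F(0) = (sin(4)) - (sin(1)) = -sin(1) + sin(4).

-sin(1) + sin(4)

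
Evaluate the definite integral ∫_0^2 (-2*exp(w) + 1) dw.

An antiderivative is F(w) = w - 2*exp(w).
Then F(2) - F(0) = (2 - 2*exp(2)) - (-2) = 4 - 2*exp(2).

4 - 2*exp(2)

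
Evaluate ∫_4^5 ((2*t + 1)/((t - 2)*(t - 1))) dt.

Factor the denominator: t**2 - 3*t + 2 = (t - 1)(t - 2).
Partial fractions: (2*t + 1)/((t - 2)*(t - 1)) = -3/(t - 1) + 5/(t - 2).
An antiderivative is F(t) = 5*log(t - 2) - 3*log(t - 1).
Then F(5) - F(4) = (-6*log(2) + 5*log(3)) - (log(32/27)) = -11*log(2) + 8*log(3).

-11*log(2) + 8*log(3)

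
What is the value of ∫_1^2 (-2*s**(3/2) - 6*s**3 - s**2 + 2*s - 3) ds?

By the power rule, an antiderivative is F(s) = -4*s**(5/2)/5 - 3*s**4/2 - s**3/3 + s**2 - 3*s.
Then F(2) - F(1) = (-86/3 - 16*sqrt(2)/5) - (-139/30) = -721/30 - 16*sqrt(2)/5.

-721/30 - 16*sqrt(2)/5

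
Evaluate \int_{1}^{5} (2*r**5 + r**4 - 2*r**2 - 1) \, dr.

86192/15

By the power rule, an antiderivative is F(r) = r**6/3 + r**5/5 - 2*r**3/3 - r.
Then F(5) - F(1) = (5745) - (-17/15) = 86192/15.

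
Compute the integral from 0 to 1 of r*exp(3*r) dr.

1/9 + 2*exp(3)/9

Integrate by parts once (u = r, dv = exp(3*r) dr).
An antiderivative is F(r) = (3*r - 1)*exp(3*r)/9.
Then F(1) - F(0) = (2*exp(3)/9) - (-1/9) = 1/9 + 2*exp(3)/9.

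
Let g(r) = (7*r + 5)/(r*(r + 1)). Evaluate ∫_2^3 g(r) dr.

log(27/2)

Factor the denominator: r**2 + r = (r + 1)r.
Partial fractions: (7*r + 5)/(r*(r + 1)) = 2/(r + 1) + 5/r.
An antiderivative is F(r) = 5*log(r) + 2*log(r + 1).
Then F(3) - F(2) = (4*log(2) + 5*log(3)) - (2*log(3) + 5*log(2)) = log(27/2).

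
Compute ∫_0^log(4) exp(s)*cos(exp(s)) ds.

Let u = exp(s), so du = exp(s) ds. When s = 0, u = 1; when s = log(4), u = 4.
The integral becomes ∫ cos(u) du from 1 to 4, with antiderivative sin(u).
Back in s: F(s) = sin(exp(s)).
Then F(log(4)) - F(0) = (sin(4)) - (sin(1)) = -sin(1) + sin(4).

-sin(1) + sin(4)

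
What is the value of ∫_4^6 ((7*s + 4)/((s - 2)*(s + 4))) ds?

Factor the denominator: s**2 + 2*s - 8 = (s + 4)(s - 2).
Partial fractions: (7*s + 4)/((s - 2)*(s + 4)) = 4/(s + 4) + 3/(s - 2).
An antiderivative is F(s) = 3*log(s - 2) + 4*log(s + 4).
Then F(6) - F(4) = (4*log(5) + 10*log(2)) - (15*log(2)) = -5*log(2) + 4*log(5).

-5*log(2) + 4*log(5)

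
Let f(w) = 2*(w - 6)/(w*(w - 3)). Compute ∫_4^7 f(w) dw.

Factor the denominator: w**2 - 3*w = w(w - 3).
Partial fractions: 2*(w - 6)/(w*(w - 3)) = 4/w - 2/(w - 3).
An antiderivative is F(w) = 4*log(w) - 2*log(w - 3).
Then F(7) - F(4) = (-4*log(2) + 4*log(7)) - (8*log(2)) = -12*log(2) + 4*log(7).

-12*log(2) + 4*log(7)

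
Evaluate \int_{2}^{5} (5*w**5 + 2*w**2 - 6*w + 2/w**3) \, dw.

By the power rule, an antiderivative is F(w) = 5*w**6/6 + 2*w**3/3 - 3*w**2 - 1/w**2.
Then F(5) - F(2) = (1954369/150) - (557/12) = 1298271/100.

1298271/100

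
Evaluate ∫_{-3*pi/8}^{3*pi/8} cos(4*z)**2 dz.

3*pi/8

Use the identity cos^2(4*z) = (1 + cos(8*z))/2.
An antiderivative is F(z) = z/2 + sin(8*z)/16.
Then F(3*pi/8) - F(-3*pi/8) = (3*pi/16) - (-3*pi/16) = 3*pi/8.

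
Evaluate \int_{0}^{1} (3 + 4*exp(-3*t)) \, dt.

13/3 - 4*exp(-3)/3

An antiderivative is F(t) = 3*t - 4*exp(-3*t)/3.
Then F(1) - F(0) = (3 - 4*exp(-3)/3) - (-4/3) = 13/3 - 4*exp(-3)/3.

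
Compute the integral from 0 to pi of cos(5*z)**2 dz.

pi/2

Use the identity cos^2(5*z) = (1 + cos(10*z))/2.
An antiderivative is F(z) = z/2 + sin(10*z)/20.
Then F(pi) - F(0) = (pi/2) - (0) = pi/2.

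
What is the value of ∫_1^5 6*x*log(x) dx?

Integrate by parts once (u = ln x, dv = 6*x dx).
An antiderivative is F(x) = 3*x**2*(2*log(x) - 1)/2.
Then F(5) - F(1) = (-75/2 + 75*log(5)) - (-3/2) = -36 + 75*log(5).

-36 + 75*log(5)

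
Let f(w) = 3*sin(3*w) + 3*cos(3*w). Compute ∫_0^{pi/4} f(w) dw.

An antiderivative is F(w) = sin(3*w) - cos(3*w).
Then F(pi/4) - F(0) = (sqrt(2)) - (-1) = 1 + sqrt(2).

1 + sqrt(2)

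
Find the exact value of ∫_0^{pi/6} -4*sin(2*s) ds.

-1

An antiderivative is F(s) = 2*cos(2*s).
Then F(pi/6) - F(0) = (1) - (2) = -1.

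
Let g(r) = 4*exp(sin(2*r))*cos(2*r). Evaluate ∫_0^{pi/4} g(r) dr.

-2 + 2*E

Let u = sin(2*r), so du = 2*cos(2*r) dr. When r = 0, u = 0; when r = pi/4, u = 1.
The integral becomes 2·∫ exp(u) du from 0 to 1, with antiderivative 2*exp(u).
Back in r: F(r) = 2*exp(sin(2*r)).
Then F(pi/4) - F(0) = (2*E) - (2) = -2 + 2*E.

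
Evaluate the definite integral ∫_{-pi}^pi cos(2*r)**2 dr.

pi

Use the identity cos^2(2*r) = (1 + cos(4*r))/2.
An antiderivative is F(r) = r/2 + sin(4*r)/8.
Then F(pi) - F(-pi) = (pi/2) - (-pi/2) = pi.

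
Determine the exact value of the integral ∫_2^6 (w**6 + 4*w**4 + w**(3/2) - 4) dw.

-8*sqrt(2)/5 + 72*sqrt(6)/5 + 1615312/35

By the power rule, an antiderivative is F(w) = w**7/7 + 2*w**(5/2)/5 + 4*w**5/5 - 4*w.
Then F(6) - F(2) = (72*sqrt(6)/5 + 1616568/35) - (8*sqrt(2)/5 + 1256/35) = -8*sqrt(2)/5 + 72*sqrt(6)/5 + 1615312/35.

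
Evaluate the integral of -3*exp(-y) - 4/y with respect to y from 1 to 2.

An antiderivative is F(y) = -4*log(y) + 3*exp(-y).
Then F(2) - F(1) = (-4*log(2) + 3*exp(-2)) - (3*exp(-1)) = -4*log(2) - 3*exp(-1) + 3*exp(-2).

-4*log(2) - 3*exp(-1) + 3*exp(-2)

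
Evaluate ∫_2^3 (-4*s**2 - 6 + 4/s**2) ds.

-92/3

By the power rule, an antiderivative is F(s) = -4*s**3/3 - 6*s - 4/s.
Then F(3) - F(2) = (-166/3) - (-74/3) = -92/3.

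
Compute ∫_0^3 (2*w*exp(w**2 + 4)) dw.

Let u = w**2 + 4, so du = 2*w dw. When w = 0, u = 4; when w = 3, u = 13.
The integral becomes ∫ exp(u) du from 4 to 13, with antiderivative exp(u).
Back in w: F(w) = exp(w**2 + 4).
Then F(3) - F(0) = (exp(13)) - (exp(4)) = -exp(4) + exp(13).

-exp(4) + exp(13)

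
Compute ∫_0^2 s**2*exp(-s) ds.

Integrate by parts twice (u = s^2, dv = exp(-s) ds).
An antiderivative is F(s) = (-s**2 - 2*s - 2)*exp(-s).
Then F(2) - F(0) = (-10*exp(-2)) - (-2) = 2 - 10*exp(-2).

2 - 10*exp(-2)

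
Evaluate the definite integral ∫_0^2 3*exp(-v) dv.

3 - 3*exp(-2)

An antiderivative is F(v) = -3*exp(-v).
Then F(2) - F(0) = (-3*exp(-2)) - (-3) = 3 - 3*exp(-2).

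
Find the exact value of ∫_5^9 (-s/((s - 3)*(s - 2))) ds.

-5*log(3) + 2*log(7)

Factor the denominator: s**2 - 5*s + 6 = (s - 2)(s - 3).
Partial fractions: -s/((s - 3)*(s - 2)) = 2/(s - 2) - 3/(s - 3).
An antiderivative is F(s) = -3*log(s - 3) + 2*log(s - 2).
Then F(9) - F(5) = (-3*log(3) - 3*log(2) + 2*log(7)) - (log(9/8)) = -5*log(3) + 2*log(7).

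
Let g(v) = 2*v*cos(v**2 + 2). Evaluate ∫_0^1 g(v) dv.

-sin(2) + sin(3)

Let u = v**2 + 2, so du = 2*v dv. When v = 0, u = 2; when v = 1, u = 3.
The integral becomes ∫ cos(u) du from 2 to 3, with antiderivative sin(u).
Back in v: F(v) = sin(v**2 + 2).
Then F(1) - F(0) = (sin(3)) - (sin(2)) = -sin(2) + sin(3).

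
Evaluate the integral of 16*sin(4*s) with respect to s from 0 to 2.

4 - 4*cos(8)

Let u = 4*s, so du = 4 ds. When s = 0, u = 0; when s = 2, u = 8.
The integral becomes 4·∫ sin(u) du from 0 to 8, with antiderivative -4*cos(u).
Back in s: F(s) = -4*cos(4*s).
Then F(2) - F(0) = (-4*cos(8)) - (-4) = 4 - 4*cos(8).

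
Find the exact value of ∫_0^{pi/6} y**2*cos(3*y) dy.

Integrate by parts twice (u = y^2, dv = cos(3*y) dy).
An antiderivative is F(y) = y**2*sin(3*y)/3 + 2*y*cos(3*y)/9 - 2*sin(3*y)/27.
Then F(pi/6) - F(0) = (-2/27 + pi**2/108) - (0) = -2/27 + pi**2/108.

-2/27 + pi**2/108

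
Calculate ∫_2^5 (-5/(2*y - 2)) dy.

-log(32)

An antiderivative is F(y) = -5*log(2*y - 2)/2.
Then F(5) - F(2) = (-15*log(2)/2) - (-5*log(2)/2) = -log(32).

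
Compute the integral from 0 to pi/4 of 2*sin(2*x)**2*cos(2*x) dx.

Let u = sin(2*x), so du = 2*cos(2*x) dx. When x = 0, u = 0; when x = pi/4, u = 1.
The integral becomes ∫ u**2 du from 0 to 1, with antiderivative u**3/3.
Back in x: F(x) = sin(2*x)**3/3.
Then F(pi/4) - F(0) = (1/3) - (0) = 1/3.

1/3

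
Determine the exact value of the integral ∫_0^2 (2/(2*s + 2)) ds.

An antiderivative is F(s) = log(2*s + 2).
Then F(2) - F(0) = (log(6)) - (log(2)) = log(3).

log(3)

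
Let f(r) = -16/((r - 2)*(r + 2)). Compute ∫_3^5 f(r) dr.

-4*log(5) - 4*log(3) + 4*log(7)

Factor the denominator: r**2 - 4 = (r + 2)(r - 2).
Partial fractions: -16/((r - 2)*(r + 2)) = 4/(r + 2) - 4/(r - 2).
An antiderivative is F(r) = -4*log(r - 2) + 4*log(r + 2).
Then F(5) - F(3) = (-4*log(3) + 4*log(7)) - (4*log(5)) = -4*log(5) - 4*log(3) + 4*log(7).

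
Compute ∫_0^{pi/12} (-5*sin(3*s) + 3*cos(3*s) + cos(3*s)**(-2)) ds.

-4/3 + 4*sqrt(2)/3

An antiderivative is F(s) = sin(3*s) + 5*cos(3*s)/3 + tan(3*s)/3.
Then F(pi/12) - F(0) = (1/3 + 4*sqrt(2)/3) - (5/3) = -4/3 + 4*sqrt(2)/3.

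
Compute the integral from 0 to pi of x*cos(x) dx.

Integrate by parts once (u = x, dv = cos(x) dx).
An antiderivative is F(x) = x*sin(x) + cos(x).
Then F(pi) - F(0) = (-1) - (1) = -2.

-2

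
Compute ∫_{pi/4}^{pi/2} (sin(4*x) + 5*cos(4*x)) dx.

-1/2

An antiderivative is F(x) = 5*sin(4*x)/4 - cos(4*x)/4.
Then F(pi/2) - F(pi/4) = (-1/4) - (1/4) = -1/2.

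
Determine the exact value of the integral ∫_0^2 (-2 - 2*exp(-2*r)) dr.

An antiderivative is F(r) = -2*r + exp(-2*r).
Then F(2) - F(0) = (-4 + exp(-4)) - (1) = -5 + exp(-4).

-5 + exp(-4)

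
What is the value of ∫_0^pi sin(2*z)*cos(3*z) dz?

Use the identity sin(2*z)cos(3*z) = [sin(5*z) + sin(-z)]/2.
An antiderivative is F(z) = cos(z)/2 - cos(5*z)/10.
Then F(pi) - F(0) = (-2/5) - (2/5) = -4/5.

-4/5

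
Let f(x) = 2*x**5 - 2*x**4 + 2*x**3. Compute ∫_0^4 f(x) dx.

By the power rule, an antiderivative is F(x) = x**6/3 - 2*x**5/5 + x**4/2.
Then F(4) - F(0) = (16256/15) - (0) = 16256/15.

16256/15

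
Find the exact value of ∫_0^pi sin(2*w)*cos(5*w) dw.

Use the identity sin(2*w)cos(5*w) = [sin(7*w) + sin(-3*w)]/2.
An antiderivative is F(w) = cos(3*w)/6 - cos(7*w)/14.
Then F(pi) - F(0) = (-2/21) - (2/21) = -4/21.

-4/21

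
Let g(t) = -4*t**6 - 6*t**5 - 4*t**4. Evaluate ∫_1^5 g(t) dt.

By the power rule, an antiderivative is F(t) = -4*t**7/7 - t**6 - 4*t**5/5.
Then F(5) - F(1) = (-439375/7) - (-83/35) = -2196792/35.

-2196792/35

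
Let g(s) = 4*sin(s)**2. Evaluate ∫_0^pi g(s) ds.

2*pi

Use the identity sin^2(s) = (1 - cos(2*s))/2.
An antiderivative is F(s) = 2*s - sin(2*s).
Then F(pi) - F(0) = (2*pi) - (0) = 2*pi.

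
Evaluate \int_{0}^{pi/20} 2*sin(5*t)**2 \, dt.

-1/10 + pi/20

Use the identity sin^2(5*t) = (1 - cos(10*t))/2.
An antiderivative is F(t) = t - sin(10*t)/10.
Then F(pi/20) - F(0) = (-1/10 + pi/20) - (0) = -1/10 + pi/20.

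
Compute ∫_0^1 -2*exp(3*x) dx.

An antiderivative is F(x) = -2*exp(3*x)/3.
Then F(1) - F(0) = (-2*exp(3)/3) - (-2/3) = 2/3 - 2*exp(3)/3.

2/3 - 2*exp(3)/3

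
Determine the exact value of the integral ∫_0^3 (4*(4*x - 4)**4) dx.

33792/5

Let u = 4*x - 4, so du = 4 dx. When x = 0, u = -4; when x = 3, u = 8.
The integral becomes ∫ u**4 du from -4 to 8, with antiderivative u**5/5.
Back in x: F(x) = (4*x - 4)**5/5.
Then F(3) - F(0) = (32768/5) - (-1024/5) = 33792/5.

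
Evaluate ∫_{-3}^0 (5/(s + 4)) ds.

10*log(2)

An antiderivative is F(s) = 5*log(s + 4).
Then F(0) - F(-3) = (10*log(2)) - (0) = 10*log(2).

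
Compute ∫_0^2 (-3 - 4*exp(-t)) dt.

An antiderivative is F(t) = -3*t + 4*exp(-t).
Then F(2) - F(0) = (-6 + 4*exp(-2)) - (4) = -10 + 4*exp(-2).

-10 + 4*exp(-2)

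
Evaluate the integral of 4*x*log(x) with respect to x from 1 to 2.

-3 + 8*log(2)

Integrate by parts once (u = ln x, dv = 4*x dx).
An antiderivative is F(x) = x**2*(2*log(x) - 1).
Then F(2) - F(1) = (-4 + 8*log(2)) - (-1) = -3 + 8*log(2).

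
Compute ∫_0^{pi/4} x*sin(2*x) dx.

1/4

Integrate by parts once (u = x, dv = sin(2*x) dx).
An antiderivative is F(x) = -x*cos(2*x)/2 + sin(2*x)/4.
Then F(pi/4) - F(0) = (1/4) - (0) = 1/4.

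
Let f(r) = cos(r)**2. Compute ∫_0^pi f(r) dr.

Use the identity cos^2(r) = (1 + cos(2*r))/2.
An antiderivative is F(r) = r/2 + sin(2*r)/4.
Then F(pi) - F(0) = (pi/2) - (0) = pi/2.

pi/2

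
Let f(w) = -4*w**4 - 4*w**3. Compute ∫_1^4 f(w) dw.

-5367/5

By the power rule, an antiderivative is F(w) = -4*w**5/5 - w**4.
Then F(4) - F(1) = (-5376/5) - (-9/5) = -5367/5.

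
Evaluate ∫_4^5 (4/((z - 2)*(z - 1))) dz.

-12*log(2) + 8*log(3)

Factor the denominator: z**2 - 3*z + 2 = (z - 1)(z - 2).
Partial fractions: 4/((z - 2)*(z - 1)) = -4/(z - 1) + 4/(z - 2).
An antiderivative is F(z) = 4*log(z - 2) - 4*log(z - 1).
Then F(5) - F(4) = (-8*log(2) + 4*log(3)) - (log(16/81)) = -12*log(2) + 8*log(3).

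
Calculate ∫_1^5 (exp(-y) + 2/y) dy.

-exp(-5) + exp(-1) + 2*log(5)

An antiderivative is F(y) = 2*log(y) - exp(-y).
Then F(5) - F(1) = (-exp(-5) + 2*log(5)) - (-exp(-1)) = -exp(-5) + exp(-1) + 2*log(5).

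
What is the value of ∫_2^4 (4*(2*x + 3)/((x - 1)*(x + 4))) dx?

Factor the denominator: x**2 + 3*x - 4 = (x + 4)(x - 1).
Partial fractions: 4*(2*x + 3)/((x - 1)*(x + 4)) = 4/(x + 4) + 4/(x - 1).
An antiderivative is F(x) = 4*log(x - 1) + 4*log(x + 4).
Then F(4) - F(2) = (4*log(3) + 12*log(2)) - (4*log(2) + 4*log(3)) = 8*log(2).

8*log(2)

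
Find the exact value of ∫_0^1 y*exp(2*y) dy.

1/4 + exp(2)/4

Integrate by parts once (u = y, dv = exp(2*y) dy).
An antiderivative is F(y) = (2*y - 1)*exp(2*y)/4.
Then F(1) - F(0) = (exp(2)/4) - (-1/4) = 1/4 + exp(2)/4.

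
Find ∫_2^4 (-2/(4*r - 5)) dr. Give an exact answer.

An antiderivative is F(r) = -log(4*r - 5)/2.
Then F(4) - F(2) = (-log(11)/2) - (-log(3)/2) = -log(11)/2 + log(3)/2.

-log(11)/2 + log(3)/2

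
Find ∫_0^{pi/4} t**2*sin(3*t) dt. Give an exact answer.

Integrate by parts twice (u = t^2, dv = sin(3*t) dt).
An antiderivative is F(t) = -t**2*cos(3*t)/3 + 2*t*sin(3*t)/9 + 2*cos(3*t)/27.
Then F(pi/4) - F(0) = (sqrt(2)*(-32 + 24*pi + 9*pi**2)/864) - (2/27) = -2/27 - sqrt(2)/27 + sqrt(2)*pi/36 + sqrt(2)*pi**2/96.

-2/27 - sqrt(2)/27 + sqrt(2)*pi/36 + sqrt(2)*pi**2/96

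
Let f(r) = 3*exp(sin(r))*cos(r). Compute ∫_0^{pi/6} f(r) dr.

-3 + 3*exp(1/2)

Let u = sin(r), so du = cos(r) dr. When r = 0, u = 0; when r = pi/6, u = 1/2.
The integral becomes 3·∫ exp(u) du from 0 to 1/2, with antiderivative 3*exp(u).
Back in r: F(r) = 3*exp(sin(r)).
Then F(pi/6) - F(0) = (3*exp(1/2)) - (3) = -3 + 3*exp(1/2).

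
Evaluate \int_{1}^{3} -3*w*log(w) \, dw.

6 - 27*log(3)/2

Integrate by parts once (u = ln w, dv = -3*w dw).
An antiderivative is F(w) = -3*w**2*(2*log(w) - 1)/4.
Then F(3) - F(1) = (27/4 - 27*log(3)/2) - (3/4) = 6 - 27*log(3)/2.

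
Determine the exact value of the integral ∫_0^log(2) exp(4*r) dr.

15/4

Let u = exp(r), so du = exp(r) dr. When r = 0, u = 1; when r = log(2), u = 2.
The integral becomes ∫ u**3 du from 1 to 2, with antiderivative u**4/4.
Back in r: F(r) = exp(4*r)/4.
Then F(log(2)) - F(0) = (4) - (1/4) = 15/4.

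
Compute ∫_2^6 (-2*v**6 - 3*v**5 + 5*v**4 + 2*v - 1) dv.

-668284/7

By the power rule, an antiderivative is F(v) = -2*v**7/7 - v**6/2 + v**5 + v**2 - v.
Then F(6) - F(2) = (-668526/7) - (-242/7) = -668284/7.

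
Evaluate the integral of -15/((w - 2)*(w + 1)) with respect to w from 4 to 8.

Factor the denominator: w**2 - w - 2 = (w + 1)(w - 2).
Partial fractions: -15/((w - 2)*(w + 1)) = 5/(w + 1) - 5/(w - 2).
An antiderivative is F(w) = -5*log(w - 2) + 5*log(w + 1).
Then F(8) - F(4) = (-5*log(2) + 5*log(3)) - (-5*log(2) + 5*log(5)) = -5*log(5) + 5*log(3).

-5*log(5) + 5*log(3)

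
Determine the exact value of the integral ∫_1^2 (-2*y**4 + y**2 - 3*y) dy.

By the power rule, an antiderivative is F(y) = -2*y**5/5 + y**3/3 - 3*y**2/2.
Then F(2) - F(1) = (-242/15) - (-47/30) = -437/30.

-437/30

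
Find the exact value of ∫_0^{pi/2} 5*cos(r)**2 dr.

Use the identity cos^2(r) = (1 + cos(2*r))/2.
An antiderivative is F(r) = 5*r/2 + 5*sin(2*r)/4.
Then F(pi/2) - F(0) = (5*pi/4) - (0) = 5*pi/4.

5*pi/4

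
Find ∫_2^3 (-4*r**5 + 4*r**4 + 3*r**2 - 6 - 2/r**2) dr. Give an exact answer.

By the power rule, an antiderivative is F(r) = -2*r**6/3 + 4*r**5/5 + r**3 - 6*r + 2/r.
Then F(3) - F(2) = (-4229/15) - (-301/15) = -3928/15.

-3928/15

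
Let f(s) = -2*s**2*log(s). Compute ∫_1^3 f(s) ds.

Integrate by parts once (u = ln s, dv = -2*s**2 ds).
An antiderivative is F(s) = -2*s**3*(3*log(s) - 1)/9.
Then F(3) - F(1) = (6 - 18*log(3)) - (2/9) = 52/9 - 18*log(3).

52/9 - 18*log(3)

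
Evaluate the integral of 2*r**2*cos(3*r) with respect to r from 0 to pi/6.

-4/27 + pi**2/54

Integrate by parts twice (u = r^2, dv = 2*cos(3*r) dr).
An antiderivative is F(r) = 2*r**2*sin(3*r)/3 + 4*r*cos(3*r)/9 - 4*sin(3*r)/27.
Then F(pi/6) - F(0) = (-4/27 + pi**2/54) - (0) = -4/27 + pi**2/54.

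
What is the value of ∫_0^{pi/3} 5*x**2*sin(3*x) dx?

Integrate by parts twice (u = x^2, dv = 5*sin(3*x) dx).
An antiderivative is F(x) = -5*x**2*cos(3*x)/3 + 10*x*sin(3*x)/9 + 10*cos(3*x)/27.
Then F(pi/3) - F(0) = (-10/27 + 5*pi**2/27) - (10/27) = -20/27 + 5*pi**2/27.

-20/27 + 5*pi**2/27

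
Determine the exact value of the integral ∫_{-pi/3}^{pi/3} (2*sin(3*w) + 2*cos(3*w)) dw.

An antiderivative is F(w) = 2*sin(3*w)/3 - 2*cos(3*w)/3.
Then F(pi/3) - F(-pi/3) = (2/3) - (2/3) = 0.

0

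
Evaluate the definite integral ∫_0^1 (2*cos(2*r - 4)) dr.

Let u = 2*r - 4, so du = 2 dr. When r = 0, u = -4; when r = 1, u = -2.
The integral becomes ∫ cos(u) du from -4 to -2, with antiderivative sin(u).
Back in r: F(r) = sin(2*r - 4).
Then F(1) - F(0) = (-sin(2)) - (-sin(4)) = -sin(2) + sin(4).

-sin(2) + sin(4)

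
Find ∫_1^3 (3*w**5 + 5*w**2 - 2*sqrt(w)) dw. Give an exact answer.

By the power rule, an antiderivative is F(w) = w**6/2 - 4*w**(3/2)/3 + 5*w**3/3.
Then F(3) - F(1) = (819/2 - 4*sqrt(3)) - (5/6) = 1226/3 - 4*sqrt(3).

1226/3 - 4*sqrt(3)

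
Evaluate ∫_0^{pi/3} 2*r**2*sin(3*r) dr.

-8/27 + 2*pi**2/27

Integrate by parts twice (u = r^2, dv = 2*sin(3*r) dr).
An antiderivative is F(r) = -2*r**2*cos(3*r)/3 + 4*r*sin(3*r)/9 + 4*cos(3*r)/27.
Then F(pi/3) - F(0) = (-4/27 + 2*pi**2/27) - (4/27) = -8/27 + 2*pi**2/27.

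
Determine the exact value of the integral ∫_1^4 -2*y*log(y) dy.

Integrate by parts once (u = ln y, dv = -2*y dy).
An antiderivative is F(y) = -y**2*(2*log(y) - 1)/2.
Then F(4) - F(1) = (8 - 32*log(2)) - (1/2) = 15/2 - 32*log(2).

15/2 - 32*log(2)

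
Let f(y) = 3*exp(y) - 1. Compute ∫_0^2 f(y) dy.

An antiderivative is F(y) = -y + 3*exp(y).
Then F(2) - F(0) = (-2 + 3*exp(2)) - (3) = -5 + 3*exp(2).

-5 + 3*exp(2)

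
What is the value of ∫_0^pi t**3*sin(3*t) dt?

Integrate by parts 3 times (u = t^3, dv = sin(3*t) dt).
An antiderivative is F(t) = -t**3*cos(3*t)/3 + t**2*sin(3*t)/3 + 2*t*cos(3*t)/9 - 2*sin(3*t)/27.
Then F(pi) - F(0) = (pi*(-2 + 3*pi**2)/9) - (0) = pi*(-2 + 3*pi**2)/9.

pi*(-2 + 3*pi**2)/9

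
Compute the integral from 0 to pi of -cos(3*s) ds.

0

An antiderivative is F(s) = -sin(3*s)/3.
Then F(pi) - F(0) = (0) - (0) = 0.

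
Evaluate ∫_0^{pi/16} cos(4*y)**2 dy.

Use the identity cos^2(4*y) = (1 + cos(8*y))/2.
An antiderivative is F(y) = y/2 + sin(8*y)/16.
Then F(pi/16) - F(0) = (1/16 + pi/32) - (0) = 1/16 + pi/32.

1/16 + pi/32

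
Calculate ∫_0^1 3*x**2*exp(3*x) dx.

Integrate by parts twice (u = x^2, dv = 3*exp(3*x) dx).
An antiderivative is F(x) = (9*x**2 - 6*x + 2)*exp(3*x)/9.
Then F(1) - F(0) = (5*exp(3)/9) - (2/9) = -2/9 + 5*exp(3)/9.

-2/9 + 5*exp(3)/9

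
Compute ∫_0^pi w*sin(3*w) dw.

Integrate by parts once (u = w, dv = sin(3*w) dw).
An antiderivative is F(w) = -w*cos(3*w)/3 + sin(3*w)/9.
Then F(pi) - F(0) = (pi/3) - (0) = pi/3.

pi/3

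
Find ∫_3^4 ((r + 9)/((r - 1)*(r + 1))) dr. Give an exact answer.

-4*log(5) + 3*log(2) + 5*log(3)

Factor the denominator: r**2 - 1 = (r + 1)(r - 1).
Partial fractions: (r + 9)/((r - 1)*(r + 1)) = -4/(r + 1) + 5/(r - 1).
An antiderivative is F(r) = 5*log(r - 1) - 4*log(r + 1).
Then F(4) - F(3) = (-4*log(5) + 5*log(3)) - (-log(8)) = -4*log(5) + 3*log(2) + 5*log(3).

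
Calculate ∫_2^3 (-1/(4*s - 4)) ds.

An antiderivative is F(s) = -log(4*s - 4)/4.
Then F(3) - F(2) = (-3*log(2)/4) - (-log(2)/2) = -log(2)/4.

-log(2)/4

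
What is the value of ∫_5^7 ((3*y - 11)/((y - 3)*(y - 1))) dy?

Factor the denominator: y**2 - 4*y + 3 = (y - 1)(y - 3).
Partial fractions: (3*y - 11)/((y - 3)*(y - 1)) = 4/(y - 1) - 1/(y - 3).
An antiderivative is F(y) = -log(y - 3) + 4*log(y - 1).
Then F(7) - F(5) = (2*log(2) + 4*log(3)) - (7*log(2)) = log(81/32).

log(81/32)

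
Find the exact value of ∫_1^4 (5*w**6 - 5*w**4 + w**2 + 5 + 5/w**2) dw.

By the power rule, an antiderivative is F(w) = 5*w**7/7 - w**5 + w**3/3 + 5*w - 5/w.
Then F(4) - F(1) = (900391/84) - (1/21) = 300129/28.

300129/28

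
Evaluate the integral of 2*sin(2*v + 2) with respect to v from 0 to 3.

Let u = 2*v + 2, so du = 2 dv. When v = 0, u = 2; when v = 3, u = 8.
The integral becomes ∫ sin(u) du from 2 to 8, with antiderivative -cos(u).
Back in v: F(v) = -cos(2*v + 2).
Then F(3) - F(0) = (-cos(8)) - (-cos(2)) = cos(2) - cos(8).

cos(2) - cos(8)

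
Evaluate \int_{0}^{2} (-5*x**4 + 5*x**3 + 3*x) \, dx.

-6

By the power rule, an antiderivative is F(x) = -x**5 + 5*x**4/4 + 3*x**2/2.
Then F(2) - F(0) = (-6) - (0) = -6.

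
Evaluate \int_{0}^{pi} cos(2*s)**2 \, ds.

Use the identity cos^2(2*s) = (1 + cos(4*s))/2.
An antiderivative is F(s) = s/2 + sin(4*s)/8.
Then F(pi) - F(0) = (pi/2) - (0) = pi/2.

pi/2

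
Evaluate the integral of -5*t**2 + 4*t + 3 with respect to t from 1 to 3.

-64/3

By the power rule, an antiderivative is F(t) = -5*t**3/3 + 2*t**2 + 3*t.
Then F(3) - F(1) = (-18) - (10/3) = -64/3.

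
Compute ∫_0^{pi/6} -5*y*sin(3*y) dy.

-5/9

Integrate by parts once (u = y, dv = -5*sin(3*y) dy).
An antiderivative is F(y) = 5*y*cos(3*y)/3 - 5*sin(3*y)/9.
Then F(pi/6) - F(0) = (-5/9) - (0) = -5/9.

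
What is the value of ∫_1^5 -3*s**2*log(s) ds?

124/3 - 125*log(5)

Integrate by parts once (u = ln s, dv = -3*s**2 ds).
An antiderivative is F(s) = -s**3*(3*log(s) - 1)/3.
Then F(5) - F(1) = (125/3 - 125*log(5)) - (1/3) = 124/3 - 125*log(5).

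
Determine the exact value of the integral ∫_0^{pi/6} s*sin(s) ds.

Integrate by parts once (u = s, dv = sin(s) ds).
An antiderivative is F(s) = -s*cos(s) + sin(s).
Then F(pi/6) - F(0) = (-sqrt(3)*pi/12 + 1/2) - (0) = -sqrt(3)*pi/12 + 1/2.

-sqrt(3)*pi/12 + 1/2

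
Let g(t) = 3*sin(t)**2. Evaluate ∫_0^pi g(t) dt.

Use the identity sin^2(t) = (1 - cos(2*t))/2.
An antiderivative is F(t) = 3*t/2 - 3*sin(2*t)/4.
Then F(pi) - F(0) = (3*pi/2) - (0) = 3*pi/2.

3*pi/2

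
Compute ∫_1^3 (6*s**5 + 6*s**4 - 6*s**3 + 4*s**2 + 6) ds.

By the power rule, an antiderivative is F(s) = s**6 + 6*s**5/5 - 3*s**4/2 + 4*s**3/3 + 6*s.
Then F(3) - F(1) = (9531/10) - (241/30) = 14176/15.

14176/15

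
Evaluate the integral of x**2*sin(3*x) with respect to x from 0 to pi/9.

-1/27 - pi**2/486 + sqrt(3)*pi/81

Integrate by parts twice (u = x^2, dv = sin(3*x) dx).
An antiderivative is F(x) = -x**2*cos(3*x)/3 + 2*x*sin(3*x)/9 + 2*cos(3*x)/27.
Then F(pi/9) - F(0) = (-pi**2/486 + 1/27 + sqrt(3)*pi/81) - (2/27) = -1/27 - pi**2/486 + sqrt(3)*pi/81.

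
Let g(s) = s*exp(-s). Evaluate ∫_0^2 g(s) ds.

1 - 3*exp(-2)

Integrate by parts once (u = s, dv = exp(-s) ds).
An antiderivative is F(s) = (-s - 1)*exp(-s).
Then F(2) - F(0) = (-3*exp(-2)) - (-1) = 1 - 3*exp(-2).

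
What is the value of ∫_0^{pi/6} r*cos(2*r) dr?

-1/8 + sqrt(3)*pi/24

Integrate by parts once (u = r, dv = cos(2*r) dr).
An antiderivative is F(r) = r*sin(2*r)/2 + cos(2*r)/4.
Then F(pi/6) - F(0) = (1/8 + sqrt(3)*pi/24) - (1/4) = -1/8 + sqrt(3)*pi/24.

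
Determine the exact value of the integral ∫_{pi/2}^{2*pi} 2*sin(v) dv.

-2

An antiderivative is F(v) = -2*cos(v).
Then F(2*pi) - F(pi/2) = (-2) - (0) = -2.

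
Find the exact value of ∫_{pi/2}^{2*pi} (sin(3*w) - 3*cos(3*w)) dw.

An antiderivative is F(w) = -sin(3*w) - cos(3*w)/3.
Then F(2*pi) - F(pi/2) = (-1/3) - (1) = -4/3.

-4/3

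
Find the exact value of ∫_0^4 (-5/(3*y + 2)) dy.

An antiderivative is F(y) = -5*log(3*y + 2)/3.
Then F(4) - F(0) = (-5*log(14)/3) - (-5*log(2)/3) = -5*log(7)/3.

-5*log(7)/3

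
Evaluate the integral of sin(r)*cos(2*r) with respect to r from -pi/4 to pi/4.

0

Use the identity sin(r)cos(2*r) = [sin(3*r) + sin(-r)]/2.
An antiderivative is F(r) = cos(r)/2 - cos(3*r)/6.
Then F(pi/4) - F(-pi/4) = (sqrt(2)/3) - (sqrt(2)/3) = 0.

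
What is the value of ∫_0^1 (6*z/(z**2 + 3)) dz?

log(64/27)

Let u = z**2 + 3, so du = 2*z dz. When z = 0, u = 3; when z = 1, u = 4.
The integral becomes 3·∫ 1/u du from 3 to 4, with antiderivative 3*log(u).
Back in z: F(z) = 3*log(z**2 + 3).
Then F(1) - F(0) = (log(64)) - (log(27)) = log(64/27).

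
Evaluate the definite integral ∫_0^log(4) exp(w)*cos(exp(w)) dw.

-sin(1) + sin(4)

Let u = exp(w), so du = exp(w) dw. When w = 0, u = 1; when w = log(4), u = 4.
The integral becomes ∫ cos(u) du from 1 to 4, with antiderivative sin(u).
Back in w: F(w) = sin(exp(w)).
Then F(log(4)) - F(0) = (sin(4)) - (sin(1)) = -sin(1) + sin(4).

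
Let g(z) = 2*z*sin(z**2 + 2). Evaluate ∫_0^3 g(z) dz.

cos(2) - cos(11)

Let u = z**2 + 2, so du = 2*z dz. When z = 0, u = 2; when z = 3, u = 11.
The integral becomes ∫ sin(u) du from 2 to 11, with antiderivative -cos(u).
Back in z: F(z) = -cos(z**2 + 2).
Then F(3) - F(0) = (-cos(11)) - (-cos(2)) = cos(2) - cos(11).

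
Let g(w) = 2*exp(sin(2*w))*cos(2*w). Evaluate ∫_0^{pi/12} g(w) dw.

Let u = sin(2*w), so du = 2*cos(2*w) dw. When w = 0, u = 0; when w = pi/12, u = 1/2.
The integral becomes ∫ exp(u) du from 0 to 1/2, with antiderivative exp(u).
Back in w: F(w) = exp(sin(2*w)).
Then F(pi/12) - F(0) = (exp(1/2)) - (1) = -1 + exp(1/2).

-1 + exp(1/2)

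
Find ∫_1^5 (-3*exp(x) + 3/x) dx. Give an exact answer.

An antiderivative is F(x) = -3*exp(x) + 3*log(x).
Then F(5) - F(1) = (-3*exp(5) + 3*log(5)) - (-3*exp(1)) = -3*exp(5) + 3*log(5) + 3*exp(1).

-3*exp(5) + 3*log(5) + 3*exp(1)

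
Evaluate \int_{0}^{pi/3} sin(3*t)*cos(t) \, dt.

9/16

Use the identity sin(3*t)cos(t) = [sin(4*t) + sin(2*t)]/2.
An antiderivative is F(t) = -cos(2*t)/4 - cos(4*t)/8.
Then F(pi/3) - F(0) = (3/16) - (-3/8) = 9/16.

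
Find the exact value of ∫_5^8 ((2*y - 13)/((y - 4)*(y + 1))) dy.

log(27/32)

Factor the denominator: y**2 - 3*y - 4 = (y + 1)(y - 4).
Partial fractions: (2*y - 13)/((y - 4)*(y + 1)) = 3/(y + 1) - 1/(y - 4).
An antiderivative is F(y) = -log(y - 4) + 3*log(y + 1).
Then F(8) - F(5) = (-2*log(2) + 6*log(3)) - (3*log(2) + 3*log(3)) = log(27/32).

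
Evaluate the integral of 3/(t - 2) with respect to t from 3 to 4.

An antiderivative is F(t) = 3*log(t - 2).
Then F(4) - F(3) = (log(8)) - (0) = log(8).

log(8)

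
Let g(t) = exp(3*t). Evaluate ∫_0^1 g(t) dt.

An antiderivative is F(t) = exp(3*t)/3.
Then F(1) - F(0) = (exp(3)/3) - (1/3) = -1/3 + exp(3)/3.

-1/3 + exp(3)/3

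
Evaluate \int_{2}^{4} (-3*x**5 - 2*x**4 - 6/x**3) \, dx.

By the power rule, an antiderivative is F(x) = -x**6/2 - 2*x**5/5 + 3/x**2.
Then F(4) - F(2) = (-196593/80) - (-881/20) = -193069/80.

-193069/80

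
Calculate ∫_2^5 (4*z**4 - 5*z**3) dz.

34263/20

By the power rule, an antiderivative is F(z) = 4*z**5/5 - 5*z**4/4.
Then F(5) - F(2) = (6875/4) - (28/5) = 34263/20.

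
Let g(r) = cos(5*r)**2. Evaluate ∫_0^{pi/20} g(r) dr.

1/20 + pi/40

Use the identity cos^2(5*r) = (1 + cos(10*r))/2.
An antiderivative is F(r) = r/2 + sin(10*r)/20.
Then F(pi/20) - F(0) = (1/20 + pi/40) - (0) = 1/20 + pi/40.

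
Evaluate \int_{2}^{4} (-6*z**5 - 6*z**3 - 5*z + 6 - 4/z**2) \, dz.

By the power rule, an antiderivative is F(z) = -z**6 - 3*z**4/2 - 5*z**2/2 + 6*z + 4/z.
Then F(4) - F(2) = (-4495) - (-84) = -4411.

-4411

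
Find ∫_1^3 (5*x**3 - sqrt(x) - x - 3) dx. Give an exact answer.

272/3 - 2*sqrt(3)

By the power rule, an antiderivative is F(x) = 5*x**4/4 - 2*x**(3/2)/3 - x**2/2 - 3*x.
Then F(3) - F(1) = (351/4 - 2*sqrt(3)) - (-35/12) = 272/3 - 2*sqrt(3).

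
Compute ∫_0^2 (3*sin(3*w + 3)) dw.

cos(3) - cos(9)

Let u = 3*w + 3, so du = 3 dw. When w = 0, u = 3; when w = 2, u = 9.
The integral becomes ∫ sin(u) du from 3 to 9, with antiderivative -cos(u).
Back in w: F(w) = -cos(3*w + 3).
Then F(2) - F(0) = (-cos(9)) - (-cos(3)) = cos(3) - cos(9).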